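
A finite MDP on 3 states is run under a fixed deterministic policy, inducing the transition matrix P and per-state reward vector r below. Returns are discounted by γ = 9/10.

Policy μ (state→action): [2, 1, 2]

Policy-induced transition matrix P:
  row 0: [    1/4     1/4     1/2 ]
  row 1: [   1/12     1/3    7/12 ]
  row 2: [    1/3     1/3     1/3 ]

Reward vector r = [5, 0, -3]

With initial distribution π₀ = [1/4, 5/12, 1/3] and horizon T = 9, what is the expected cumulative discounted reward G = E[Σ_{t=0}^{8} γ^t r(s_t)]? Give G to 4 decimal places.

t=0: π = [0.2500, 0.4167, 0.3333], E[r] = 0.2500, γ^t·E[r] = 0.250000, running G = 0.250000
t=1: π = [0.2083, 0.3125, 0.4792], E[r] = -0.3958, γ^t·E[r] = -0.356250, running G = -0.106250
t=2: π = [0.2378, 0.3160, 0.4462], E[r] = -0.1493, γ^t·E[r] = -0.120938, running G = -0.227188
t=3: π = [0.2345, 0.3135, 0.4520], E[r] = -0.1833, γ^t·E[r] = -0.133629, running G = -0.360816
t=4: π = [0.2354, 0.3138, 0.4508], E[r] = -0.1753, γ^t·E[r] = -0.115037, running G = -0.475854
t=5: π = [0.2353, 0.3137, 0.4510], E[r] = -0.1767, γ^t·E[r] = -0.104344, running G = -0.580198
t=6: π = [0.2353, 0.3137, 0.4510], E[r] = -0.1764, γ^t·E[r] = -0.093761, running G = -0.673959
t=7: π = [0.2353, 0.3137, 0.4510], E[r] = -0.1765, γ^t·E[r] = -0.084409, running G = -0.758368
t=8: π = [0.2353, 0.3137, 0.4510], E[r] = -0.1765, γ^t·E[r] = -0.075964, running G = -0.834332

G = -0.8343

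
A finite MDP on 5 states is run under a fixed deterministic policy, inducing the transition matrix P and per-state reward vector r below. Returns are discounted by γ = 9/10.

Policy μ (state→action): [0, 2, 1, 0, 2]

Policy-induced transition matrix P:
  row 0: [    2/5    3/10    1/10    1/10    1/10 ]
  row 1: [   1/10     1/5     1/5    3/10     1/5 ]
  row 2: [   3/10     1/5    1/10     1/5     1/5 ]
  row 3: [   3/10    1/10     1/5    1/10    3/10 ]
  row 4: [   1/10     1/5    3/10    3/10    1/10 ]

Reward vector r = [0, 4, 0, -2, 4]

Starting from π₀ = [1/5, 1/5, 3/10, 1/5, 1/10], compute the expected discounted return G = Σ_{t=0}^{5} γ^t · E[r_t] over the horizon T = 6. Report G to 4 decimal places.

G = 5.0377

t=0: π = [0.2000, 0.2000, 0.3000, 0.2000, 0.1000], E[r] = 0.8000, γ^t·E[r] = 0.800000, running G = 0.800000
t=1: π = [0.2600, 0.2000, 0.1600, 0.1900, 0.1900], E[r] = 1.1800, γ^t·E[r] = 1.062000, running G = 1.862000
t=2: π = [0.2480, 0.2070, 0.1770, 0.1940, 0.1740], E[r] = 1.1360, γ^t·E[r] = 0.920160, running G = 2.782160
t=3: π = [0.2486, 0.2054, 0.1749, 0.1939, 0.1772], E[r] = 1.1426, γ^t·E[r] = 0.832955, running G = 3.615115
t=4: π = [0.2483, 0.2055, 0.1754, 0.1940, 0.1768], E[r] = 1.1411, γ^t·E[r] = 0.748676, running G = 4.363791
t=5: π = [0.2484, 0.2054, 0.1753, 0.1940, 0.1769], E[r] = 1.1413, γ^t·E[r] = 0.673920, running G = 5.037711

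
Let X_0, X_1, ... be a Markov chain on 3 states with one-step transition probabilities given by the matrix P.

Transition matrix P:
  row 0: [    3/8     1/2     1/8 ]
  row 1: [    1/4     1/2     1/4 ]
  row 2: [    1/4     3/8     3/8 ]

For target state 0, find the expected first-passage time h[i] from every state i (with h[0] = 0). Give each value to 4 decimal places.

h = [0.0000, 4.0000, 4.0000]

First-step conditioning: h[0] = 0; for i ≠ 0, h[i] = 1 + Σ_k P[i][k]·h[k].
  h[1] = 1 + 1/2·h[1] + 1/4·h[2]
  h[2] = 1 + 3/8·h[1] + 3/8·h[2]
Solving the 2×2 linear system over states ≠ 0 gives exactly h = [0, 4, 4] (h[0] = 0 is the target).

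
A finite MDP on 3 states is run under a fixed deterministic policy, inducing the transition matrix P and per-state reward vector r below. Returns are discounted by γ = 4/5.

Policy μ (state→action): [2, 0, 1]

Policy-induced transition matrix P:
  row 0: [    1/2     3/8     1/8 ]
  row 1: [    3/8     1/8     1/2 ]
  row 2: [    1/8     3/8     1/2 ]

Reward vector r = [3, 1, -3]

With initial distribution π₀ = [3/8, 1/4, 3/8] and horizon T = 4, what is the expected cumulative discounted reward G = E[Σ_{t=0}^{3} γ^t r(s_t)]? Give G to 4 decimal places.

t=0: π = [0.3750, 0.2500, 0.3750], E[r] = 0.2500, γ^t·E[r] = 0.250000, running G = 0.250000
t=1: π = [0.3281, 0.3125, 0.3594], E[r] = 0.2188, γ^t·E[r] = 0.175000, running G = 0.425000
t=2: π = [0.3262, 0.2969, 0.3770], E[r] = 0.1445, γ^t·E[r] = 0.092500, running G = 0.517500
t=3: π = [0.3215, 0.3008, 0.3777], E[r] = 0.1323, γ^t·E[r] = 0.067750, running G = 0.585250

G = 0.5853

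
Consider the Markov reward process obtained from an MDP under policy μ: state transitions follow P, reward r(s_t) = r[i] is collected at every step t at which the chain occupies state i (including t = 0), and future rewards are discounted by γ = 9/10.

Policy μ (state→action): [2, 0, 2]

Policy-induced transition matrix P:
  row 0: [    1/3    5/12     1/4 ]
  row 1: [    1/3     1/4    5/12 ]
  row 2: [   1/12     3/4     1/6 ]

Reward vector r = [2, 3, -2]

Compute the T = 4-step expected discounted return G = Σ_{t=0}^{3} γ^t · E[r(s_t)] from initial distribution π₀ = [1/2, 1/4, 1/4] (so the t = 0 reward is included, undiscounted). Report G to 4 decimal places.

t=0: π = [0.5000, 0.2500, 0.2500], E[r] = 1.2500, γ^t·E[r] = 1.250000, running G = 1.250000
t=1: π = [0.2708, 0.4583, 0.2708], E[r] = 1.3750, γ^t·E[r] = 1.237500, running G = 2.487500
t=2: π = [0.2656, 0.4306, 0.3038], E[r] = 1.2153, γ^t·E[r] = 0.984375, running G = 3.471875
t=3: π = [0.2574, 0.4462, 0.2964], E[r] = 1.2604, γ^t·E[r] = 0.918844, running G = 4.390719

G = 4.3907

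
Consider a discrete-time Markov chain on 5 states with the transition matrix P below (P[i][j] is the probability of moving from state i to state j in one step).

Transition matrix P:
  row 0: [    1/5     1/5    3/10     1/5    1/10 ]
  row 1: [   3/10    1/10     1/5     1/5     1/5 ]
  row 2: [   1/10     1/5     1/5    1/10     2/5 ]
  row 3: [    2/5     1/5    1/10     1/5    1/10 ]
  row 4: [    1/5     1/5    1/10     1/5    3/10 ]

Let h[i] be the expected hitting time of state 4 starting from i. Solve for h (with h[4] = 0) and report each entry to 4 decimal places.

First-step conditioning: h[4] = 0; for i ≠ 4, h[i] = 1 + Σ_k P[i][k]·h[k].
  h[0] = 1 + 1/5·h[0] + 1/5·h[1] + 3/10·h[2] + 1/5·h[3]
  h[1] = 1 + 3/10·h[0] + 1/10·h[1] + 1/5·h[2] + 1/5·h[3]
  h[2] = 1 + 1/10·h[0] + 1/5·h[1] + 1/5·h[2] + 1/10·h[3]
  h[3] = 1 + 2/5·h[0] + 1/5·h[1] + 1/10·h[2] + 1/5·h[3]
Solving the 4×4 linear system over states ≠ 4 gives exactly h = [1980/367, 1850/367, 1430/367, 2090/367, 0] (h[4] = 0 is the target).

h = [5.3951, 5.0409, 3.8965, 5.6948, 0.0000]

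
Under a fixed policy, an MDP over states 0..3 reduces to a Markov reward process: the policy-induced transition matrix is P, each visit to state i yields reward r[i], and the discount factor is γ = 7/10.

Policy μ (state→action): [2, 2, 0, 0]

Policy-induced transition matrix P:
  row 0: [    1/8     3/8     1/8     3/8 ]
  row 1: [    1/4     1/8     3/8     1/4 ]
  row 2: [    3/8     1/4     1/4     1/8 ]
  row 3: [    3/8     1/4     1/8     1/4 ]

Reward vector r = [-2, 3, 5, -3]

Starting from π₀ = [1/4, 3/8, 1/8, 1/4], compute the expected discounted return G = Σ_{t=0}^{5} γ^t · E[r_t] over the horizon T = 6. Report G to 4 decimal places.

G = 1.5156

t=0: π = [0.2500, 0.3750, 0.1250, 0.2500], E[r] = 0.5000, γ^t·E[r] = 0.500000, running G = 0.500000
t=1: π = [0.2656, 0.2344, 0.2344, 0.2656], E[r] = 0.5469, γ^t·E[r] = 0.382813, running G = 0.882813
t=2: π = [0.2793, 0.2539, 0.2129, 0.2539], E[r] = 0.5059, γ^t·E[r] = 0.247871, running G = 1.130684
t=3: π = [0.2734, 0.2532, 0.2151, 0.2583], E[r] = 0.5132, γ^t·E[r] = 0.176022, running G = 1.306706
t=4: π = [0.2750, 0.2525, 0.2152, 0.2573], E[r] = 0.5116, γ^t·E[r] = 0.122842, running G = 1.429547
t=5: π = [0.2747, 0.2528, 0.2150, 0.2575], E[r] = 0.5118, γ^t·E[r] = 0.086014, running G = 1.515561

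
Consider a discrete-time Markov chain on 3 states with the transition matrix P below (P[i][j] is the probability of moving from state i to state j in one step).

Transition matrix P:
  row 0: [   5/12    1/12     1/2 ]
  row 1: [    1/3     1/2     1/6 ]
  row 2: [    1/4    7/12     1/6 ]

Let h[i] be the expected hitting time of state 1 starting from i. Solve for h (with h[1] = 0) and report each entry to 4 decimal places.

h = [3.6923, 0.0000, 2.3077]

First-step conditioning: h[1] = 0; for i ≠ 1, h[i] = 1 + Σ_k P[i][k]·h[k].
  h[0] = 1 + 5/12·h[0] + 1/2·h[2]
  h[2] = 1 + 1/4·h[0] + 1/6·h[2]
Solving the 2×2 linear system over states ≠ 1 gives exactly h = [48/13, 0, 30/13] (h[1] = 0 is the target).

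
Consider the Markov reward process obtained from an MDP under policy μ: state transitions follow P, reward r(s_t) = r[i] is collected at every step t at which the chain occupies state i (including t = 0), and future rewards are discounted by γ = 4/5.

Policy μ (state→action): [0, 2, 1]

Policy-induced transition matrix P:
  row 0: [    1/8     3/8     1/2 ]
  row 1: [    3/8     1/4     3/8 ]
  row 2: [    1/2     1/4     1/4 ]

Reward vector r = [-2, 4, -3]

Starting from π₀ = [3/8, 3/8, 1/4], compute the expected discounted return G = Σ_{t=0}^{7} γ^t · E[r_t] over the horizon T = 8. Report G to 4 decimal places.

G = -1.9530

t=0: π = [0.3750, 0.3750, 0.2500], E[r] = 0.0000, γ^t·E[r] = 0.000000, running G = 0.000000
t=1: π = [0.3125, 0.2969, 0.3906], E[r] = -0.6094, γ^t·E[r] = -0.487500, running G = -0.487500
t=2: π = [0.3457, 0.2891, 0.3652], E[r] = -0.6309, γ^t·E[r] = -0.403750, running G = -0.891250
t=3: π = [0.3342, 0.2932, 0.3726], E[r] = -0.6133, γ^t·E[r] = -0.314000, running G = -1.205250
t=4: π = [0.3380, 0.2918, 0.3702], E[r] = -0.6195, γ^t·E[r] = -0.253763, running G = -1.459013
t=5: π = [0.3368, 0.2923, 0.3710], E[r] = -0.6175, γ^t·E[r] = -0.202331, running G = -1.661344
t=6: π = [0.3372, 0.2921, 0.3707], E[r] = -0.6181, γ^t·E[r] = -0.162043, running G = -1.823387
t=7: π = [0.3370, 0.2921, 0.3708], E[r] = -0.6179, γ^t·E[r] = -0.129588, running G = -1.952975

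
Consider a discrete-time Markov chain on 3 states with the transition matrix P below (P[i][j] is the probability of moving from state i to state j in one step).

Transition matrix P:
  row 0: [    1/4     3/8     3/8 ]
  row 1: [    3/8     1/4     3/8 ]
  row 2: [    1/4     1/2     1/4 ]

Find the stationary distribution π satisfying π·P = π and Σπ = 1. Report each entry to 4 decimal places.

Balance equations π_j = Σ_i π_i·P[i][j]:
  π_0 = 1/4·π_0 + 3/8·π_1 + 1/4·π_2
  π_1 = 3/8·π_0 + 1/4·π_1 + 1/2·π_2
  normalize: π_0 + π_1 + π_2 = 1
Solving the linear system gives exactly π = [8/27, 10/27, 1/3].

π = [0.2963, 0.3704, 0.3333]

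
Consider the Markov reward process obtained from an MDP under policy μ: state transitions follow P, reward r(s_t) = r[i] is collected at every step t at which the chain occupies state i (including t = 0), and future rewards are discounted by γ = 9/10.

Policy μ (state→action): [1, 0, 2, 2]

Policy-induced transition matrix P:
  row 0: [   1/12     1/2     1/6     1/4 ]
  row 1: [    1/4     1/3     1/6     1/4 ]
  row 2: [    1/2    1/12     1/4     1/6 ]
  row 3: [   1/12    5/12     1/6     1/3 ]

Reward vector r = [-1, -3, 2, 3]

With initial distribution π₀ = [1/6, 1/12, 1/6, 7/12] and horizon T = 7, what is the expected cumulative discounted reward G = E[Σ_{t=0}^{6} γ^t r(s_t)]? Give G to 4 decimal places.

G = 1.2338

t=0: π = [0.1667, 0.0833, 0.1667, 0.5833], E[r] = 1.6667, γ^t·E[r] = 1.666667, running G = 1.666667
t=1: π = [0.1667, 0.3681, 0.1806, 0.2847], E[r] = -0.0556, γ^t·E[r] = -0.050000, running G = 1.616667
t=2: π = [0.2199, 0.3397, 0.1817, 0.2587], E[r] = -0.0995, γ^t·E[r] = -0.080625, running G = 1.536042
t=3: π = [0.2157, 0.3461, 0.1818, 0.2564], E[r] = -0.1211, γ^t·E[r] = -0.088313, running G = 1.447729
t=4: π = [0.2168, 0.3452, 0.1818, 0.2562], E[r] = -0.1201, γ^t·E[r] = -0.078775, running G = 1.368955
t=5: π = [0.2166, 0.3454, 0.1818, 0.2562], E[r] = -0.1205, γ^t·E[r] = -0.071133, running G = 1.297822
t=6: π = [0.2167, 0.3453, 0.1818, 0.2562], E[r] = -0.1204, γ^t·E[r] = -0.063994, running G = 1.233827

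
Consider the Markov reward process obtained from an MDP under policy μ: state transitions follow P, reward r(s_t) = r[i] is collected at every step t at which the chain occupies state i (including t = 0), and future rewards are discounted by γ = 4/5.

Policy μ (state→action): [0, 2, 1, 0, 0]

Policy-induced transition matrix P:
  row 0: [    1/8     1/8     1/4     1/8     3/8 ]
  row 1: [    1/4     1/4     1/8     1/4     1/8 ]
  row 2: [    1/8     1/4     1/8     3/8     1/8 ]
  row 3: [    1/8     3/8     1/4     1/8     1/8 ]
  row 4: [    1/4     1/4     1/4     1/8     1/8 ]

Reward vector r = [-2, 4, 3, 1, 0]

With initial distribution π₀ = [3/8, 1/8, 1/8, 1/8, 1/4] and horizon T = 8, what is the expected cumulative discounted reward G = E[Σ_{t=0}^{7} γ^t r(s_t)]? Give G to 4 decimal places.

G = 4.7437

t=0: π = [0.3750, 0.1250, 0.1250, 0.1250, 0.2500], E[r] = 0.2500, γ^t·E[r] = 0.250000, running G = 0.250000
t=1: π = [0.1719, 0.2188, 0.2188, 0.1719, 0.2188], E[r] = 1.3594, γ^t·E[r] = 1.087500, running G = 1.337500
t=2: π = [0.1797, 0.2500, 0.1953, 0.2070, 0.1680], E[r] = 1.4336, γ^t·E[r] = 0.917500, running G = 2.255000
t=3: π = [0.1772, 0.2534, 0.1943, 0.2051, 0.1699], E[r] = 1.4473, γ^t·E[r] = 0.741000, running G = 2.996000
t=4: π = [0.1779, 0.2535, 0.1940, 0.2053, 0.1693], E[r] = 1.4454, γ^t·E[r] = 0.592050, running G = 3.588050
t=5: π = [0.1778, 0.2534, 0.1941, 0.2052, 0.1695], E[r] = 1.4454, γ^t·E[r] = 0.473613, running G = 4.061663
t=6: π = [0.1779, 0.2534, 0.1941, 0.2052, 0.1695], E[r] = 1.4453, γ^t·E[r] = 0.378886, running G = 4.440549
t=7: π = [0.1779, 0.2534, 0.1941, 0.2052, 0.1695], E[r] = 1.4453, γ^t·E[r] = 0.303108, running G = 4.743657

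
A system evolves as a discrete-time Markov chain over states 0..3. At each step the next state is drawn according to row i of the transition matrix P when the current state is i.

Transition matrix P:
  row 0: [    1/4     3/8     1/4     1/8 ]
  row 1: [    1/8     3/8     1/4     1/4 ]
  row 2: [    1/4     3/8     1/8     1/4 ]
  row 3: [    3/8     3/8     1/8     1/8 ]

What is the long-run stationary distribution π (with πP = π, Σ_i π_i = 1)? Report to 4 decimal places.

π = [0.2277, 0.3750, 0.2003, 0.1969]

Balance equations π_j = Σ_i π_i·P[i][j]:
  π_0 = 1/4·π_0 + 1/8·π_1 + 1/4·π_2 + 3/8·π_3
  π_1 = 3/8·π_0 + 3/8·π_1 + 3/8·π_2 + 3/8·π_3
  π_2 = 1/4·π_0 + 1/4·π_1 + 1/8·π_2 + 1/8·π_3
  normalize: π_0 + π_1 + π_2 + π_3 = 1
Solving the linear system gives exactly π = [133/584, 3/8, 117/584, 115/584].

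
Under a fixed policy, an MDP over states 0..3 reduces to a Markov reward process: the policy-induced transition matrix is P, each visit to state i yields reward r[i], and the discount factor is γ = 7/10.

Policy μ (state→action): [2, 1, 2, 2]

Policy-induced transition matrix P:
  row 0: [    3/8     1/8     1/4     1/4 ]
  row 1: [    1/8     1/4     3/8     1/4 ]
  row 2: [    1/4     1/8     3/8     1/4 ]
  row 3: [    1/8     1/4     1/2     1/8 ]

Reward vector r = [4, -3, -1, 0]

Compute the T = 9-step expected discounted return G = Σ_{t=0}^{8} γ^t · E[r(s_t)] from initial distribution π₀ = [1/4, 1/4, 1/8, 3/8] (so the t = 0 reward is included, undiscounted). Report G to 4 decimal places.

G = 0.0078

t=0: π = [0.2500, 0.2500, 0.1250, 0.3750], E[r] = 0.1250, γ^t·E[r] = 0.125000, running G = 0.125000
t=1: π = [0.2031, 0.2031, 0.3906, 0.2031], E[r] = -0.1875, γ^t·E[r] = -0.131250, running G = -0.006250
t=2: π = [0.2246, 0.1758, 0.3750, 0.2246], E[r] = -0.0039, γ^t·E[r] = -0.001914, running G = -0.008164
t=3: π = [0.2280, 0.1750, 0.3750, 0.2219], E[r] = 0.0120, γ^t·E[r] = 0.004103, running G = -0.004061
t=4: π = [0.2289, 0.1746, 0.3742, 0.2223], E[r] = 0.0174, γ^t·E[r] = 0.004184, running G = 0.000123
t=5: π = [0.2290, 0.1746, 0.3742, 0.2222], E[r] = 0.0180, γ^t·E[r] = 0.003025, running G = 0.003148
t=6: π = [0.2290, 0.1746, 0.3742, 0.2222], E[r] = 0.0181, γ^t·E[r] = 0.002132, running G = 0.005280
t=7: π = [0.2290, 0.1746, 0.3742, 0.2222], E[r] = 0.0181, γ^t·E[r] = 0.001494, running G = 0.006774
t=8: π = [0.2290, 0.1746, 0.3741, 0.2222], E[r] = 0.0181, γ^t·E[r] = 0.001046, running G = 0.007820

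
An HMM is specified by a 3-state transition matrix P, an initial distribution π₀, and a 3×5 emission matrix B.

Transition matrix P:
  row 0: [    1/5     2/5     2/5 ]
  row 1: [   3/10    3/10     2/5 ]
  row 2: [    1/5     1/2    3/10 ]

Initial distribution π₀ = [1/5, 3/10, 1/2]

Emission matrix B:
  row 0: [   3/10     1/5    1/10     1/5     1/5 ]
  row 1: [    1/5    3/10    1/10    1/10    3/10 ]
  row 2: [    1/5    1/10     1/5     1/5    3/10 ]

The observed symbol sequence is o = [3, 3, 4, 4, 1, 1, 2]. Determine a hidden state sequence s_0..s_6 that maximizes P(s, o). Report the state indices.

path = [2, 2, 1, 2, 1, 1, 2]

t=0: δ = [4.000e-02, 3.000e-02, 1.000e-01]  (obs o_0=3)
t=1: δ = [4.000e-03, 5.000e-03, 6.000e-03]  ψ = [2, 2, 2]  (obs o_1=3)
t=2: δ = [3.000e-04, 9.000e-04, 6.000e-04]  ψ = [1, 2, 1]  (obs o_2=4)
t=3: δ = [5.400e-05, 9.000e-05, 1.080e-04]  ψ = [1, 2, 1]  (obs o_3=4)
t=4: δ = [5.400e-06, 1.620e-05, 3.600e-06]  ψ = [1, 2, 1]  (obs o_4=1)
t=5: δ = [9.720e-07, 1.458e-06, 6.480e-07]  ψ = [1, 1, 1]  (obs o_5=1)
t=6: δ = [4.374e-08, 4.374e-08, 1.166e-07]  ψ = [1, 1, 1]  (obs o_6=2)
backtrack: best end state = 2; path = [2, 2, 1, 2, 1, 1, 2]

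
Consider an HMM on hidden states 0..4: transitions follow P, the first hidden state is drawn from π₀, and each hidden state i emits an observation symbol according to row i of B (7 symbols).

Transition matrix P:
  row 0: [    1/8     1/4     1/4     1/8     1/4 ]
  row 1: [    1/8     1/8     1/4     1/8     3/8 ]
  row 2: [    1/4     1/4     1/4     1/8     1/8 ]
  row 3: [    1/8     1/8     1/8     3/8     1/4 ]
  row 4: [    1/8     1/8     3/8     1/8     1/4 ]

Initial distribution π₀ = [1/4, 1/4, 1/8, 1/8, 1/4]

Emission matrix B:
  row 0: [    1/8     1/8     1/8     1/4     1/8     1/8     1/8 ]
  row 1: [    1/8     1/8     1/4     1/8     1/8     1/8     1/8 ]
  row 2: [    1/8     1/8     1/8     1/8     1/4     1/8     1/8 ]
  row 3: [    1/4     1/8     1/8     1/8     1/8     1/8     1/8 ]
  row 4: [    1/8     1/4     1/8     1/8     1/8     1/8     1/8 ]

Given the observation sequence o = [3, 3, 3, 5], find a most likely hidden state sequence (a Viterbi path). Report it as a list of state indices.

path = [0, 1, 4, 2]

t=0: δ = [6.250e-02, 3.125e-02, 1.562e-02, 1.562e-02, 3.125e-02]  (obs o_0=3)
t=1: δ = [1.953e-03, 1.953e-03, 1.953e-03, 9.766e-04, 1.953e-03]  ψ = [0, 0, 0, 0, 0]  (obs o_1=3)
t=2: δ = [1.221e-04, 6.104e-05, 9.155e-05, 4.578e-05, 9.155e-05]  ψ = [2, 0, 4, 3, 1]  (obs o_2=3)
t=3: δ = [2.861e-06, 3.815e-06, 4.292e-06, 2.146e-06, 3.815e-06]  ψ = [2, 0, 4, 3, 0]  (obs o_3=5)
backtrack: best end state = 2; path = [0, 1, 4, 2]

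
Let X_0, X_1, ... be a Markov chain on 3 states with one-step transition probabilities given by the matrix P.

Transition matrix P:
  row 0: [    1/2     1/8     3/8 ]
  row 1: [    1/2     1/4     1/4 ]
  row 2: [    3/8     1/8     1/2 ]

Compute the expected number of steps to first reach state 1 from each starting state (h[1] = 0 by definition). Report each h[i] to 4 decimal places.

First-step conditioning: h[1] = 0; for i ≠ 1, h[i] = 1 + Σ_k P[i][k]·h[k].
  h[0] = 1 + 1/2·h[0] + 3/8·h[2]
  h[2] = 1 + 3/8·h[0] + 1/2·h[2]
Solving the 2×2 linear system over states ≠ 1 gives exactly h = [8, 0, 8] (h[1] = 0 is the target).

h = [8.0000, 0.0000, 8.0000]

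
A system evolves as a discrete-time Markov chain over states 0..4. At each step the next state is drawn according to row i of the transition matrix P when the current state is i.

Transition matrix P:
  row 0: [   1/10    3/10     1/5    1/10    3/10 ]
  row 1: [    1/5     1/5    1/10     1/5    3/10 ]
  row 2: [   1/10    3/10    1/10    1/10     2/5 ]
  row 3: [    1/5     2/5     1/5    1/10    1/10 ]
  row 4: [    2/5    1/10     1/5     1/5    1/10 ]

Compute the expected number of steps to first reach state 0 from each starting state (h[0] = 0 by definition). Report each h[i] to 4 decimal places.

First-step conditioning: h[0] = 0; for i ≠ 0, h[i] = 1 + Σ_k P[i][k]·h[k].
  h[1] = 1 + 1/5·h[1] + 1/10·h[2] + 1/5·h[3] + 3/10·h[4]
  h[2] = 1 + 3/10·h[1] + 1/10·h[2] + 1/10·h[3] + 2/5·h[4]
  h[3] = 1 + 2/5·h[1] + 1/5·h[2] + 1/10·h[3] + 1/10·h[4]
  h[4] = 1 + 1/10·h[1] + 1/5·h[2] + 1/5·h[3] + 1/10·h[4]
Solving the 4×4 linear system over states ≠ 0 gives exactly h = [0, 13190/3069, 4750/1023, 13670/3069, 11080/3069] (h[0] = 0 is the target).

h = [0.0000, 4.2978, 4.6432, 4.4542, 3.6103]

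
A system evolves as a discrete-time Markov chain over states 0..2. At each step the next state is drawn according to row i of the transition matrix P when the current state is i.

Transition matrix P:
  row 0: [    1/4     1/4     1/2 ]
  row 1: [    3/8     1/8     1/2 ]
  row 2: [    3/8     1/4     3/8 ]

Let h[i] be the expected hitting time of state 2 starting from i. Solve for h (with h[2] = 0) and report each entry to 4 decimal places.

First-step conditioning: h[2] = 0; for i ≠ 2, h[i] = 1 + Σ_k P[i][k]·h[k].
  h[0] = 1 + 1/4·h[0] + 1/4·h[1]
  h[1] = 1 + 3/8·h[0] + 1/8·h[1]
Solving the 2×2 linear system over states ≠ 2 gives exactly h = [2, 2, 0] (h[2] = 0 is the target).

h = [2.0000, 2.0000, 0.0000]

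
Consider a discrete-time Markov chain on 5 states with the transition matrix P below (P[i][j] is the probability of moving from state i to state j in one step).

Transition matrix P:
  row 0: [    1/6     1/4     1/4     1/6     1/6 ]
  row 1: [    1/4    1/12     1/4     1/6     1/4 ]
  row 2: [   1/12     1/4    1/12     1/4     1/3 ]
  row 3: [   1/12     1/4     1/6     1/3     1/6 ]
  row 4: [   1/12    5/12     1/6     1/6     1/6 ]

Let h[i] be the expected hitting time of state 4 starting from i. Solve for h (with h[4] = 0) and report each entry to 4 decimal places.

First-step conditioning: h[4] = 0; for i ≠ 4, h[i] = 1 + Σ_k P[i][k]·h[k].
  h[0] = 1 + 1/6·h[0] + 1/4·h[1] + 1/4·h[2] + 1/6·h[3]
  h[1] = 1 + 1/4·h[0] + 1/12·h[1] + 1/4·h[2] + 1/6·h[3]
  h[2] = 1 + 1/12·h[0] + 1/4·h[1] + 1/12·h[2] + 1/4·h[3]
  h[3] = 1 + 1/12·h[0] + 1/4·h[1] + 1/6·h[2] + 1/3·h[3]
Solving the 4×4 linear system over states ≠ 4 gives exactly h = [23688/5155, 21996/5155, 20328/5155, 24024/5155, 0] (h[4] = 0 is the target).

h = [4.5952, 4.2669, 3.9434, 4.6603, 0.0000]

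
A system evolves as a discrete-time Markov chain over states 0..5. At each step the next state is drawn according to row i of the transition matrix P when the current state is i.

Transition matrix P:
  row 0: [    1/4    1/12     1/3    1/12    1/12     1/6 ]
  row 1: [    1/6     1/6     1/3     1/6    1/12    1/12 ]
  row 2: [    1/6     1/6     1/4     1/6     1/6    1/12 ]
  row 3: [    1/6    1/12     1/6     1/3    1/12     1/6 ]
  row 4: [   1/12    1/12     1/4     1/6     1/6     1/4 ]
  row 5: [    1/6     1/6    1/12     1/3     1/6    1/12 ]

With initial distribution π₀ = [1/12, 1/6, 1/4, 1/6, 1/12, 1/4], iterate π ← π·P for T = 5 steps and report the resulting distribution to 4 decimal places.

t=0: π = [0.0833, 0.1667, 0.2500, 0.1667, 0.0833, 0.2500]
t=1: π = [0.1667, 0.1389, 0.2153, 0.2292, 0.1319, 0.1181]
t=2: π = [0.1696, 0.1227, 0.2367, 0.2106, 0.1221, 0.1383]
t=3: π = [0.1706, 0.1248, 0.2337, 0.2107, 0.1248, 0.1354]
t=4: π = [0.1705, 0.1245, 0.2345, 0.2101, 0.1245, 0.1359]
t=5: π = [0.1705, 0.1246, 0.2344, 0.2101, 0.1246, 0.1358]

π = [0.1705, 0.1246, 0.2344, 0.2101, 0.1246, 0.1358]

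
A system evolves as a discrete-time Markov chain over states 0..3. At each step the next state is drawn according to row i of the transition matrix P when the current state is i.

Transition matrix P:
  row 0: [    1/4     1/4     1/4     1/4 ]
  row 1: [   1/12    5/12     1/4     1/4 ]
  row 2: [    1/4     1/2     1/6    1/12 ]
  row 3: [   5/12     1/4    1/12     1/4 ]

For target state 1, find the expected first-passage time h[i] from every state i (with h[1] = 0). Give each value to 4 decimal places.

h = [3.3407, 0.0000, 2.5495, 3.4725]

First-step conditioning: h[1] = 0; for i ≠ 1, h[i] = 1 + Σ_k P[i][k]·h[k].
  h[0] = 1 + 1/4·h[0] + 1/4·h[2] + 1/4·h[3]
  h[2] = 1 + 1/4·h[0] + 1/6·h[2] + 1/12·h[3]
  h[3] = 1 + 5/12·h[0] + 1/12·h[2] + 1/4·h[3]
Solving the 3×3 linear system over states ≠ 1 gives exactly h = [304/91, 0, 232/91, 316/91] (h[1] = 0 is the target).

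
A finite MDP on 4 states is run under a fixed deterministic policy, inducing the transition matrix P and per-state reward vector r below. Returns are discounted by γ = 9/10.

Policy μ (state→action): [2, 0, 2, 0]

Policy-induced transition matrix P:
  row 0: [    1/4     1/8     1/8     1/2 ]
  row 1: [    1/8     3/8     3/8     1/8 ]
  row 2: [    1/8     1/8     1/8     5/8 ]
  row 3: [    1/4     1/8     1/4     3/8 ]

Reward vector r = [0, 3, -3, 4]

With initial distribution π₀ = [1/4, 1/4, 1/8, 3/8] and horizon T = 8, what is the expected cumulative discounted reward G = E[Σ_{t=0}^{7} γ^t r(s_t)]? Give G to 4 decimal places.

G = 8.7858

t=0: π = [0.2500, 0.2500, 0.1250, 0.3750], E[r] = 1.8750, γ^t·E[r] = 1.875000, running G = 1.875000
t=1: π = [0.2031, 0.1875, 0.2344, 0.3750], E[r] = 1.3594, γ^t·E[r] = 1.223438, running G = 3.098438
t=2: π = [0.1973, 0.1719, 0.2188, 0.4121], E[r] = 1.5078, γ^t·E[r] = 1.221328, running G = 4.319766
t=3: π = [0.2012, 0.1680, 0.2195, 0.4114], E[r] = 1.4910, γ^t·E[r] = 1.086915, running G = 5.406680
t=4: π = [0.2016, 0.1670, 0.2184, 0.4130], E[r] = 1.4978, γ^t·E[r] = 0.982728, running G = 6.389409
t=5: π = [0.2018, 0.1667, 0.2184, 0.4131], E[r] = 1.4973, γ^t·E[r] = 0.884154, running G = 7.273563
t=6: π = [0.2019, 0.1667, 0.2183, 0.4131], E[r] = 1.4976, γ^t·E[r] = 0.795910, running G = 8.069473
t=7: π = [0.2019, 0.1667, 0.2183, 0.4131], E[r] = 1.4976, γ^t·E[r] = 0.716314, running G = 8.785787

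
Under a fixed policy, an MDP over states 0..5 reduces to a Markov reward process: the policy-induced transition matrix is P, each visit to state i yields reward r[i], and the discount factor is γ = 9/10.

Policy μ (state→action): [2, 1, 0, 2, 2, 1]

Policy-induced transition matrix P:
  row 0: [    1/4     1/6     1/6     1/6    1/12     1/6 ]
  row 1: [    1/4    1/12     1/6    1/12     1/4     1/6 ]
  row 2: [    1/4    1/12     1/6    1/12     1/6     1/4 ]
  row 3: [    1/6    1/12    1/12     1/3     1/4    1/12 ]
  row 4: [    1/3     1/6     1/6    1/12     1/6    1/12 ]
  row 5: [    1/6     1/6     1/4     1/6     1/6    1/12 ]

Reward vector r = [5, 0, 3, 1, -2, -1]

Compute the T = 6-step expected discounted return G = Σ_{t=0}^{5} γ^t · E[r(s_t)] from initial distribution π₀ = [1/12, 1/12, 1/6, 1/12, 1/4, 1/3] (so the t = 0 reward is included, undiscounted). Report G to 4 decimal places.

G = 5.2476

t=0: π = [0.0833, 0.0833, 0.1667, 0.0833, 0.2500, 0.3333], E[r] = 0.1667, γ^t·E[r] = 0.166667, running G = 0.166667
t=1: π = [0.2361, 0.1389, 0.1875, 0.1389, 0.1736, 0.1250], E[r] = 1.4097, γ^t·E[r] = 1.268750, running G = 1.435417
t=2: π = [0.2425, 0.1279, 0.1655, 0.1481, 0.1701, 0.1458], E[r] = 1.3709, γ^t·E[r] = 1.110469, running G = 2.545885
t=3: π = [0.2397, 0.1299, 0.1665, 0.1527, 0.1695, 0.1418], E[r] = 1.3698, γ^t·E[r] = 0.998613, running G = 3.544499
t=4: π = [0.2396, 0.1292, 0.1658, 0.1533, 0.1702, 0.1419], E[r] = 1.3661, γ^t·E[r] = 0.896300, running G = 4.440799
t=5: π = [0.2396, 0.1293, 0.1657, 0.1534, 0.1702, 0.1417], E[r] = 1.3663, γ^t·E[r] = 0.806813, running G = 5.247611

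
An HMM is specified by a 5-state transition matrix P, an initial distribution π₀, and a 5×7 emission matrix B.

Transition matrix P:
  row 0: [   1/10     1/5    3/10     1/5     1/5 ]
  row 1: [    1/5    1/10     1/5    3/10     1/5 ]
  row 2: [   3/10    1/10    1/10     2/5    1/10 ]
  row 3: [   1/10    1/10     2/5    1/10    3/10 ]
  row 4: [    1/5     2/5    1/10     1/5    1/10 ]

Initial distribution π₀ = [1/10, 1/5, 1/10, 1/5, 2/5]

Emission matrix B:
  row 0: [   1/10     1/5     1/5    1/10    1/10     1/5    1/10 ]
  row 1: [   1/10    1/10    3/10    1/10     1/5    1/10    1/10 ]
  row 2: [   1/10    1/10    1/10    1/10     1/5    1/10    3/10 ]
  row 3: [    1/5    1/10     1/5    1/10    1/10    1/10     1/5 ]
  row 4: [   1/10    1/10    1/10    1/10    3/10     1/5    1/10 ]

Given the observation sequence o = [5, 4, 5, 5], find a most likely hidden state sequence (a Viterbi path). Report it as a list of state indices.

path = [4, 1, 3, 4]

t=0: δ = [2.000e-02, 2.000e-02, 1.000e-02, 2.000e-02, 8.000e-02]  (obs o_0=5)
t=1: δ = [1.600e-03, 6.400e-03, 1.600e-03, 1.600e-03, 2.400e-03]  ψ = [4, 4, 3, 4, 4]  (obs o_1=4)
t=2: δ = [2.560e-04, 9.600e-05, 1.280e-04, 1.920e-04, 2.560e-04]  ψ = [1, 4, 1, 1, 1]  (obs o_2=5)
t=3: δ = [1.024e-05, 1.024e-05, 7.680e-06, 5.120e-06, 1.152e-05]  ψ = [4, 4, 0, 0, 3]  (obs o_3=5)
backtrack: best end state = 4; path = [4, 1, 3, 4]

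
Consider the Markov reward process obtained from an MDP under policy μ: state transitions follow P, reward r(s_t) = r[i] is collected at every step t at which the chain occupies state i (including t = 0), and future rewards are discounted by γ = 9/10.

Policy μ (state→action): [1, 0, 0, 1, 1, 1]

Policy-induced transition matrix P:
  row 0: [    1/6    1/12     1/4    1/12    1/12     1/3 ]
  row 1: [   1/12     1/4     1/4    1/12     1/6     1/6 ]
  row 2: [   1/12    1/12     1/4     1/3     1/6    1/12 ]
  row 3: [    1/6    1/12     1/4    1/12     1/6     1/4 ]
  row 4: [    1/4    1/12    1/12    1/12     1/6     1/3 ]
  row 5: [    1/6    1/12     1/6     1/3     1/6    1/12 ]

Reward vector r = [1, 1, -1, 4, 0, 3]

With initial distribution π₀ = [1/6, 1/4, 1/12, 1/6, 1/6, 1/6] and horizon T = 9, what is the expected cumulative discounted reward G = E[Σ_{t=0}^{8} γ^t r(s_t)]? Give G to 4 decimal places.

t=0: π = [0.1667, 0.2500, 0.0833, 0.1667, 0.1667, 0.1667], E[r] = 1.5000, γ^t·E[r] = 1.500000, running G = 1.500000
t=1: π = [0.1528, 0.1250, 0.2083, 0.1458, 0.1528, 0.2153], E[r] = 1.2986, γ^t·E[r] = 1.168750, running G = 2.668750
t=2: π = [0.1516, 0.1042, 0.2066, 0.1892, 0.1539, 0.1944], E[r] = 1.3895, γ^t·E[r] = 1.125469, running G = 3.794219
t=3: π = [0.1536, 0.1007, 0.2081, 0.1836, 0.1540, 0.1999], E[r] = 1.3804, γ^t·E[r] = 1.006277, running G = 4.800496
t=4: π = [0.1538, 0.1001, 0.2077, 0.1854, 0.1539, 0.1992], E[r] = 1.3853, γ^t·E[r] = 0.908911, running G = 5.709407
t=5: π = [0.1538, 0.1000, 0.2078, 0.1851, 0.1539, 0.1995], E[r] = 1.3848, γ^t·E[r] = 0.817692, running G = 6.527099
t=6: π = [0.1538, 0.1000, 0.2077, 0.1851, 0.1538, 0.1994], E[r] = 1.3850, γ^t·E[r] = 0.736033, running G = 7.263132
t=7: π = [0.1538, 0.1000, 0.2077, 0.1851, 0.1538, 0.1994], E[r] = 1.3849, γ^t·E[r] = 0.662414, running G = 7.925545
t=8: π = [0.1538, 0.1000, 0.2077, 0.1851, 0.1538, 0.1994], E[r] = 1.3850, γ^t·E[r] = 0.596176, running G = 8.521722

G = 8.5217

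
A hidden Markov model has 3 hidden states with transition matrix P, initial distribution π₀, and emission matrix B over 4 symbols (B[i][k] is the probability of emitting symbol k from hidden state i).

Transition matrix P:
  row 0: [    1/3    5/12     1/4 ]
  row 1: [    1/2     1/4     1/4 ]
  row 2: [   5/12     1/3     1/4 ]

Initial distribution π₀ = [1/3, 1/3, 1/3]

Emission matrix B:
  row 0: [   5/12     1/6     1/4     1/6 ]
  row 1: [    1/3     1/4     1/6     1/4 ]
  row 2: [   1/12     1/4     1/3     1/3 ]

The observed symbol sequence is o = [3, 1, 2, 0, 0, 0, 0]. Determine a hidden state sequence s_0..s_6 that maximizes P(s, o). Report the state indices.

path = [2, 1, 0, 1, 0, 1, 0]

t=0: δ = [5.556e-02, 8.333e-02, 1.111e-01]  (obs o_0=3)
t=1: δ = [7.716e-03, 9.259e-03, 6.944e-03]  ψ = [2, 2, 2]  (obs o_1=1)
t=2: δ = [1.157e-03, 5.358e-04, 7.716e-04]  ψ = [1, 0, 1]  (obs o_2=2)
t=3: δ = [1.608e-04, 1.608e-04, 2.411e-05]  ψ = [0, 0, 0]  (obs o_3=0)
t=4: δ = [3.349e-05, 2.233e-05, 3.349e-06]  ψ = [1, 0, 0]  (obs o_4=0)
t=5: δ = [4.651e-06, 4.651e-06, 6.977e-07]  ψ = [0, 0, 0]  (obs o_5=0)
t=6: δ = [9.690e-07, 6.460e-07, 9.690e-08]  ψ = [1, 0, 0]  (obs o_6=0)
backtrack: best end state = 0; path = [2, 1, 0, 1, 0, 1, 0]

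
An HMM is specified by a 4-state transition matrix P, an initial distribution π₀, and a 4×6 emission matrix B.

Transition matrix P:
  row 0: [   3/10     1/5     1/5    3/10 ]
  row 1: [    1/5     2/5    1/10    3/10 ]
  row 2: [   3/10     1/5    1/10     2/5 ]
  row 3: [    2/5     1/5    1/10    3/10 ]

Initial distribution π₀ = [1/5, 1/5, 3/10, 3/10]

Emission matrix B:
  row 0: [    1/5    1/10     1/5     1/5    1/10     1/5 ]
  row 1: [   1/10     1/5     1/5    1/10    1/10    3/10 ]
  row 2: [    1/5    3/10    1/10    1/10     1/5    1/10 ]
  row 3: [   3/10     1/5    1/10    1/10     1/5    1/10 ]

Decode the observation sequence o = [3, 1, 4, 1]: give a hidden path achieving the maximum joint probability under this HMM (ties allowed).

t=0: δ = [4.000e-02, 2.000e-02, 3.000e-02, 3.000e-02]  (obs o_0=3)
t=1: δ = [1.200e-03, 1.600e-03, 2.400e-03, 2.400e-03]  ψ = [0, 0, 0, 0]  (obs o_1=1)
t=2: δ = [9.600e-05, 6.400e-05, 4.800e-05, 1.920e-04]  ψ = [3, 1, 0, 2]  (obs o_2=4)
t=3: δ = [7.680e-06, 7.680e-06, 5.760e-06, 1.152e-05]  ψ = [3, 3, 0, 3]  (obs o_3=1)
backtrack: best end state = 3; path = [0, 2, 3, 3]

path = [0, 2, 3, 3]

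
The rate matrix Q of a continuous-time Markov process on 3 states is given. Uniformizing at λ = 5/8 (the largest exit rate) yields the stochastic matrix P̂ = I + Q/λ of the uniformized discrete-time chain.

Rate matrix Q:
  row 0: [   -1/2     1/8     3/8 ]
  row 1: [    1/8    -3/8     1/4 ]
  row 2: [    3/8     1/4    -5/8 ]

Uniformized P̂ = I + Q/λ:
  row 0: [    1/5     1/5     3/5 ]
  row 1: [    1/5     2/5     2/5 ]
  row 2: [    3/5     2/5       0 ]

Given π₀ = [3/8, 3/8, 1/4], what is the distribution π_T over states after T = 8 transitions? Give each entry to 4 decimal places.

π = [0.3338, 0.3335, 0.3327]

t=0: π = [0.3750, 0.3750, 0.2500]
t=1: π = [0.3000, 0.3250, 0.3750]
t=2: π = [0.3500, 0.3400, 0.3100]
t=3: π = [0.3240, 0.3300, 0.3460]
t=4: π = [0.3384, 0.3352, 0.3264]
t=5: π = [0.3306, 0.3323, 0.3371]
t=6: π = [0.3348, 0.3339, 0.3313]
t=7: π = [0.3325, 0.3330, 0.3345]
t=8: π = [0.3338, 0.3335, 0.3327]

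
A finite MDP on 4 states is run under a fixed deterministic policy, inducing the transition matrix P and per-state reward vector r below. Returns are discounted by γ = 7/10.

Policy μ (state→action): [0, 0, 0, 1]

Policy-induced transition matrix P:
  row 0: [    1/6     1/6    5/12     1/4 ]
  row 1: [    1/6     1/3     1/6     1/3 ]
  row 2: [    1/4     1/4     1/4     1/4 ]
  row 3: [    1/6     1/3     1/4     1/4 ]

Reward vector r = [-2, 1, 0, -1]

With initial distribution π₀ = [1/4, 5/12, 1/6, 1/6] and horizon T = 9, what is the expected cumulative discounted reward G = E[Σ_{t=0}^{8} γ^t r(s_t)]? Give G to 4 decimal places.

t=0: π = [0.2500, 0.4167, 0.1667, 0.1667], E[r] = -0.2500, γ^t·E[r] = -0.250000, running G = -0.250000
t=1: π = [0.1806, 0.2778, 0.2569, 0.2847], E[r] = -0.3681, γ^t·E[r] = -0.257639, running G = -0.507639
t=2: π = [0.1881, 0.2818, 0.2569, 0.2731], E[r] = -0.3675, γ^t·E[r] = -0.180064, running G = -0.687703
t=3: π = [0.1881, 0.2806, 0.2579, 0.2735], E[r] = -0.3691, γ^t·E[r] = -0.126590, running G = -0.814293
t=4: π = [0.1882, 0.2805, 0.2580, 0.2734], E[r] = -0.3692, γ^t·E[r] = -0.088643, running G = -0.902936
t=5: π = [0.1882, 0.2805, 0.2580, 0.2734], E[r] = -0.3692, γ^t·E[r] = -0.062056, running G = -0.964992
t=6: π = [0.1882, 0.2805, 0.2580, 0.2734], E[r] = -0.3692, γ^t·E[r] = -0.043440, running G = -1.008431
t=7: π = [0.1882, 0.2805, 0.2580, 0.2734], E[r] = -0.3692, γ^t·E[r] = -0.030408, running G = -1.038839
t=8: π = [0.1882, 0.2805, 0.2580, 0.2734], E[r] = -0.3692, γ^t·E[r] = -0.021285, running G = -1.060125

G = -1.0601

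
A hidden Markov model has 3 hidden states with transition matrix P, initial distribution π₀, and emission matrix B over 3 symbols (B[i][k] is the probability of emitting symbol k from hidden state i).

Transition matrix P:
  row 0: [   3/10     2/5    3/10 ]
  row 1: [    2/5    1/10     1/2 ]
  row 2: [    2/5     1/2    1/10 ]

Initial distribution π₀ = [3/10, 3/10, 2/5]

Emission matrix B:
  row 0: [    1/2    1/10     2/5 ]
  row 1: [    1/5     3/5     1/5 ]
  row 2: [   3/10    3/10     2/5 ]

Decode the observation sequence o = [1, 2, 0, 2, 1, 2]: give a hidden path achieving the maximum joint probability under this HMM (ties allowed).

path = [1, 2, 0, 2, 1, 2]

t=0: δ = [3.000e-02, 1.800e-01, 1.200e-01]  (obs o_0=1)
t=1: δ = [2.880e-02, 1.200e-02, 3.600e-02]  ψ = [1, 2, 1]  (obs o_1=2)
t=2: δ = [7.200e-03, 3.600e-03, 2.592e-03]  ψ = [2, 2, 0]  (obs o_2=0)
t=3: δ = [8.640e-04, 5.760e-04, 8.640e-04]  ψ = [0, 0, 0]  (obs o_3=2)
t=4: δ = [3.456e-05, 2.592e-04, 8.640e-05]  ψ = [2, 2, 1]  (obs o_4=1)
t=5: δ = [4.147e-05, 8.640e-06, 5.184e-05]  ψ = [1, 2, 1]  (obs o_5=2)
backtrack: best end state = 2; path = [1, 2, 0, 2, 1, 2]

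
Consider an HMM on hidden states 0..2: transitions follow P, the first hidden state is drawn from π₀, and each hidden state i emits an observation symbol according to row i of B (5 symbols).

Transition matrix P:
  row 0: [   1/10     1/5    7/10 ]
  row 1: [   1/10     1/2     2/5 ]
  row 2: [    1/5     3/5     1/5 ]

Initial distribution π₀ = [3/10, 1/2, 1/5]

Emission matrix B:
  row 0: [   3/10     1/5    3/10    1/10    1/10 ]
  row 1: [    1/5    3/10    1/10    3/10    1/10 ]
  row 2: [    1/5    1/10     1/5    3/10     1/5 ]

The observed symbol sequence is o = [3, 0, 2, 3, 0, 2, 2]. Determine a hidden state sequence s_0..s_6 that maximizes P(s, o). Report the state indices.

t=0: δ = [3.000e-02, 1.500e-01, 6.000e-02]  (obs o_0=3)
t=1: δ = [4.500e-03, 1.500e-02, 1.200e-02]  ψ = [1, 1, 1]  (obs o_1=0)
t=2: δ = [7.200e-04, 7.500e-04, 1.200e-03]  ψ = [2, 1, 1]  (obs o_2=2)
t=3: δ = [2.400e-05, 2.160e-04, 1.512e-04]  ψ = [2, 2, 0]  (obs o_3=3)
t=4: δ = [9.072e-06, 2.160e-05, 1.728e-05]  ψ = [2, 1, 1]  (obs o_4=0)
t=5: δ = [1.037e-06, 1.080e-06, 1.728e-06]  ψ = [2, 1, 1]  (obs o_5=2)
t=6: δ = [1.037e-07, 1.037e-07, 1.452e-07]  ψ = [2, 2, 0]  (obs o_6=2)
backtrack: best end state = 2; path = [1, 1, 2, 1, 2, 0, 2]

path = [1, 1, 2, 1, 2, 0, 2]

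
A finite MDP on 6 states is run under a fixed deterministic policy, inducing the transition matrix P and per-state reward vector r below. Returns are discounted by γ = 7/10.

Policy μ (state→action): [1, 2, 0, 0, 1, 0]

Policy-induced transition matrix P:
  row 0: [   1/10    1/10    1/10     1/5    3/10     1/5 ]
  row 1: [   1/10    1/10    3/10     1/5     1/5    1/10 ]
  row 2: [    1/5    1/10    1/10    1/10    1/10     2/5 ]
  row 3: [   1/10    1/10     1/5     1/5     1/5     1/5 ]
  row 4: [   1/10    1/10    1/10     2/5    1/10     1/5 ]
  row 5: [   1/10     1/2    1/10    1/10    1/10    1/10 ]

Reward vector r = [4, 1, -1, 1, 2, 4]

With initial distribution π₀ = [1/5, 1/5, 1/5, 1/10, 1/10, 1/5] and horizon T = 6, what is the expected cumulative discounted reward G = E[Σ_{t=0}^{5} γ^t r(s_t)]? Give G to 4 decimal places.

t=0: π = [0.2000, 0.2000, 0.2000, 0.1000, 0.1000, 0.2000], E[r] = 1.9000, γ^t·E[r] = 1.900000, running G = 1.900000
t=1: π = [0.1200, 0.1800, 0.1500, 0.1800, 0.1700, 0.2000], E[r] = 1.8300, γ^t·E[r] = 1.281000, running G = 3.181000
t=2: π = [0.1150, 0.1800, 0.1540, 0.1990, 0.1600, 0.1920], E[r] = 1.7730, γ^t·E[r] = 0.868770, running G = 4.049770
t=3: π = [0.1154, 0.1768, 0.1559, 0.1974, 0.1609, 0.1936], E[r] = 1.7761, γ^t·E[r] = 0.609202, running G = 4.658972
t=4: π = [0.1156, 0.1774, 0.1551, 0.1972, 0.1605, 0.1941], E[r] = 1.7795, γ^t·E[r] = 0.427256, running G = 5.086228
t=5: π = [0.1155, 0.1777, 0.1552, 0.1972, 0.1606, 0.1939], E[r] = 1.7783, γ^t·E[r] = 0.298875, running G = 5.385103

G = 5.3851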